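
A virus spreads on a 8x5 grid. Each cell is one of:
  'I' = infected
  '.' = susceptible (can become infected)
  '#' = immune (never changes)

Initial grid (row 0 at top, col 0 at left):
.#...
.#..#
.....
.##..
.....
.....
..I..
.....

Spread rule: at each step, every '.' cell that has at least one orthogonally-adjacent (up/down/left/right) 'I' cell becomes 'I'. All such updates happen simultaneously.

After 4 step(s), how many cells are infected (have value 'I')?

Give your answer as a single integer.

Step 0 (initial): 1 infected
Step 1: +4 new -> 5 infected
Step 2: +7 new -> 12 infected
Step 3: +6 new -> 18 infected
Step 4: +3 new -> 21 infected

Answer: 21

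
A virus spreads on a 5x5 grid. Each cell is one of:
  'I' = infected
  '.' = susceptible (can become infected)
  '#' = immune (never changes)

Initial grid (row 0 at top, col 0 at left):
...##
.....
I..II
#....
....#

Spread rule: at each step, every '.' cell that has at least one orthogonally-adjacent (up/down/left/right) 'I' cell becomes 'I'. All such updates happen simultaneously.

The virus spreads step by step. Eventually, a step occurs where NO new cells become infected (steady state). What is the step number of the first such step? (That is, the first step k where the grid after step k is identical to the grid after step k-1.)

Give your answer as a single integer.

Step 0 (initial): 3 infected
Step 1: +7 new -> 10 infected
Step 2: +6 new -> 16 infected
Step 3: +4 new -> 20 infected
Step 4: +1 new -> 21 infected
Step 5: +0 new -> 21 infected

Answer: 5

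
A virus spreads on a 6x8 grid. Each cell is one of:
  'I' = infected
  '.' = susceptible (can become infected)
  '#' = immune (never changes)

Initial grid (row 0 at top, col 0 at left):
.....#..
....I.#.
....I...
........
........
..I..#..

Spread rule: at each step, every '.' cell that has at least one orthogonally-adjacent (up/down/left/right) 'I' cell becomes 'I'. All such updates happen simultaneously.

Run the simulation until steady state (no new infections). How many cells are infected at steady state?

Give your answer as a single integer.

Answer: 45

Derivation:
Step 0 (initial): 3 infected
Step 1: +9 new -> 12 infected
Step 2: +12 new -> 24 infected
Step 3: +8 new -> 32 infected
Step 4: +7 new -> 39 infected
Step 5: +4 new -> 43 infected
Step 6: +2 new -> 45 infected
Step 7: +0 new -> 45 infected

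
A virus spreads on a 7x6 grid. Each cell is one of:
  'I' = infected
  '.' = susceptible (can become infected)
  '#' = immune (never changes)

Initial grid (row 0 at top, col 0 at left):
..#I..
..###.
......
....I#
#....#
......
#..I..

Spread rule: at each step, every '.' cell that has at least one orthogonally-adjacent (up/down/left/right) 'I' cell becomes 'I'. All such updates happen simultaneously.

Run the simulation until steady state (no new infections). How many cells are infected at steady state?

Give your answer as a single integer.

Answer: 34

Derivation:
Step 0 (initial): 3 infected
Step 1: +7 new -> 10 infected
Step 2: +9 new -> 19 infected
Step 3: +6 new -> 25 infected
Step 4: +4 new -> 29 infected
Step 5: +2 new -> 31 infected
Step 6: +2 new -> 33 infected
Step 7: +1 new -> 34 infected
Step 8: +0 new -> 34 infected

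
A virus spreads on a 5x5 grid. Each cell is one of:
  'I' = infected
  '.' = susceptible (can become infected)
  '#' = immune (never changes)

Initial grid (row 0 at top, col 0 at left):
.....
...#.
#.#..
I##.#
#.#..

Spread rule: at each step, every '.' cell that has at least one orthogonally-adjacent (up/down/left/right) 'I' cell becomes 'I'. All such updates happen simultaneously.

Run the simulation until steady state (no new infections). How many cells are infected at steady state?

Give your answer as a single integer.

Answer: 1

Derivation:
Step 0 (initial): 1 infected
Step 1: +0 new -> 1 infected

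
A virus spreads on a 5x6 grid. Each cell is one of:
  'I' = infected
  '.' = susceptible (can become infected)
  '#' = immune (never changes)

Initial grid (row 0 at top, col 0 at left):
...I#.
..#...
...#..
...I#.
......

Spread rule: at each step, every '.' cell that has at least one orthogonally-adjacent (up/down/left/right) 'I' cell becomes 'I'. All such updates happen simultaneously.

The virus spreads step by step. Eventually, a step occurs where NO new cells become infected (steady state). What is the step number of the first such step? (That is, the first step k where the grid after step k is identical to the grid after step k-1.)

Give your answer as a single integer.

Step 0 (initial): 2 infected
Step 1: +4 new -> 6 infected
Step 2: +6 new -> 12 infected
Step 3: +8 new -> 20 infected
Step 4: +6 new -> 26 infected
Step 5: +0 new -> 26 infected

Answer: 5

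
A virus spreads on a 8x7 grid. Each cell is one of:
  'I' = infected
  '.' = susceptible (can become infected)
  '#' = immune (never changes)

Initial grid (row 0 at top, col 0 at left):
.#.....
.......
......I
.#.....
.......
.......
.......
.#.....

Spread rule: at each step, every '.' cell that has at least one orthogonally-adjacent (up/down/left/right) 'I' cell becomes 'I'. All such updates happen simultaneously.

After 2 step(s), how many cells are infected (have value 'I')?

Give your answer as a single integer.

Answer: 9

Derivation:
Step 0 (initial): 1 infected
Step 1: +3 new -> 4 infected
Step 2: +5 new -> 9 infected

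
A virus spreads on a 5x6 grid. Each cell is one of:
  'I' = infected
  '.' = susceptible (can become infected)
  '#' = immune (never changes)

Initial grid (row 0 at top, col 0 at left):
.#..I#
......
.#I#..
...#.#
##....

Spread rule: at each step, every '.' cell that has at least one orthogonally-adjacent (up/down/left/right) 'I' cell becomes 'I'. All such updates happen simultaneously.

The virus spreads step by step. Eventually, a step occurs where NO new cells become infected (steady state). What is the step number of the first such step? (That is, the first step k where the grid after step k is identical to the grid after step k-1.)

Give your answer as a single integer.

Step 0 (initial): 2 infected
Step 1: +4 new -> 6 infected
Step 2: +7 new -> 13 infected
Step 3: +5 new -> 18 infected
Step 4: +3 new -> 21 infected
Step 5: +1 new -> 22 infected
Step 6: +0 new -> 22 infected

Answer: 6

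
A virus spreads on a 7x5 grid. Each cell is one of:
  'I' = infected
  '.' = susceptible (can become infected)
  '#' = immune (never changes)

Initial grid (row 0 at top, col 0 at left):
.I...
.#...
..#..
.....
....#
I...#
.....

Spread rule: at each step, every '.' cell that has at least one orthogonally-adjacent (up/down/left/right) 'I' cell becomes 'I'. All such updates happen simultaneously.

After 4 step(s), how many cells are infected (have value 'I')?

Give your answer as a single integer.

Answer: 27

Derivation:
Step 0 (initial): 2 infected
Step 1: +5 new -> 7 infected
Step 2: +7 new -> 14 infected
Step 3: +7 new -> 21 infected
Step 4: +6 new -> 27 infected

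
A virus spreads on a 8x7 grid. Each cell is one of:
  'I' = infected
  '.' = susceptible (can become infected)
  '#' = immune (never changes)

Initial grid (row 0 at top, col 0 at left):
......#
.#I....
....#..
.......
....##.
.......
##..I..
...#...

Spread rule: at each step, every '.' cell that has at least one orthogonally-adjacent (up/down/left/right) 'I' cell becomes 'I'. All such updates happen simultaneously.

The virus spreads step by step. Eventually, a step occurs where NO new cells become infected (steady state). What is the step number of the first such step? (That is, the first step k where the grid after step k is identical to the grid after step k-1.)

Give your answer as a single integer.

Step 0 (initial): 2 infected
Step 1: +7 new -> 9 infected
Step 2: +11 new -> 20 infected
Step 3: +12 new -> 32 infected
Step 4: +10 new -> 42 infected
Step 5: +6 new -> 48 infected
Step 6: +0 new -> 48 infected

Answer: 6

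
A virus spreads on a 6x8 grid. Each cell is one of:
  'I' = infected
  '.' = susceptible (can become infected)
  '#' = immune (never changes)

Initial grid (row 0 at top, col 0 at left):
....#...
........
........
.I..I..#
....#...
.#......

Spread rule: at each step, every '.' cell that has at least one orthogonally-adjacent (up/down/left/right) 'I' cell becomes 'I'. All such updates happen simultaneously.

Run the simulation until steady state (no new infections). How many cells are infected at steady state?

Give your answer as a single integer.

Answer: 44

Derivation:
Step 0 (initial): 2 infected
Step 1: +7 new -> 9 infected
Step 2: +11 new -> 20 infected
Step 3: +11 new -> 31 infected
Step 4: +9 new -> 40 infected
Step 5: +3 new -> 43 infected
Step 6: +1 new -> 44 infected
Step 7: +0 new -> 44 infected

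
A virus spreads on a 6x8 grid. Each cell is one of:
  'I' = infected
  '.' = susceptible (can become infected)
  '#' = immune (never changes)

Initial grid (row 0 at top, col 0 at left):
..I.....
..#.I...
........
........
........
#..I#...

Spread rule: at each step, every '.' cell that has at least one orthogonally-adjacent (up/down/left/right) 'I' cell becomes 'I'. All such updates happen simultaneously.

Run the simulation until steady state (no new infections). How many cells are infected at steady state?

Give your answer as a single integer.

Answer: 45

Derivation:
Step 0 (initial): 3 infected
Step 1: +8 new -> 11 infected
Step 2: +11 new -> 22 infected
Step 3: +10 new -> 32 infected
Step 4: +8 new -> 40 infected
Step 5: +4 new -> 44 infected
Step 6: +1 new -> 45 infected
Step 7: +0 new -> 45 infected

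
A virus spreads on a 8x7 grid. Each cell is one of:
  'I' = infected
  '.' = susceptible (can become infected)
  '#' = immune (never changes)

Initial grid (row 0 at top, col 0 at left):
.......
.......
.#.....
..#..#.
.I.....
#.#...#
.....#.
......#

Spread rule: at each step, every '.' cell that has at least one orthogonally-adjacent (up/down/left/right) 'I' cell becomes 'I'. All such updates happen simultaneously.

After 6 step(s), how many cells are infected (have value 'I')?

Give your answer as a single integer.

Step 0 (initial): 1 infected
Step 1: +4 new -> 5 infected
Step 2: +3 new -> 8 infected
Step 3: +7 new -> 15 infected
Step 4: +8 new -> 23 infected
Step 5: +9 new -> 32 infected
Step 6: +7 new -> 39 infected

Answer: 39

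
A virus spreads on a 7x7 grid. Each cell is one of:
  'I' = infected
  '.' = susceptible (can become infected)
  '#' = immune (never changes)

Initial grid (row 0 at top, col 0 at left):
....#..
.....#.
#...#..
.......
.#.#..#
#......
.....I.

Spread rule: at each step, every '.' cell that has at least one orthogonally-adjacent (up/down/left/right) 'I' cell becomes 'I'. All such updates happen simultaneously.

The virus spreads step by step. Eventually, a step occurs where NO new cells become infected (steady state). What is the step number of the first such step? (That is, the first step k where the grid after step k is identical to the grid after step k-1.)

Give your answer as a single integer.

Step 0 (initial): 1 infected
Step 1: +3 new -> 4 infected
Step 2: +4 new -> 8 infected
Step 3: +4 new -> 12 infected
Step 4: +5 new -> 17 infected
Step 5: +5 new -> 22 infected
Step 6: +3 new -> 25 infected
Step 7: +4 new -> 29 infected
Step 8: +6 new -> 35 infected
Step 9: +3 new -> 38 infected
Step 10: +2 new -> 40 infected
Step 11: +1 new -> 41 infected
Step 12: +0 new -> 41 infected

Answer: 12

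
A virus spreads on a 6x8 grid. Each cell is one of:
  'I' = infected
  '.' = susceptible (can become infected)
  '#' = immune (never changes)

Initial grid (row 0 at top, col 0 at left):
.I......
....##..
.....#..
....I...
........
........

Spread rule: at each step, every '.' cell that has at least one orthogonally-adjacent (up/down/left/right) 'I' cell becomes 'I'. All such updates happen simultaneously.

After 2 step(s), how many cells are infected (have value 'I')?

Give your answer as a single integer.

Step 0 (initial): 2 infected
Step 1: +7 new -> 9 infected
Step 2: +10 new -> 19 infected

Answer: 19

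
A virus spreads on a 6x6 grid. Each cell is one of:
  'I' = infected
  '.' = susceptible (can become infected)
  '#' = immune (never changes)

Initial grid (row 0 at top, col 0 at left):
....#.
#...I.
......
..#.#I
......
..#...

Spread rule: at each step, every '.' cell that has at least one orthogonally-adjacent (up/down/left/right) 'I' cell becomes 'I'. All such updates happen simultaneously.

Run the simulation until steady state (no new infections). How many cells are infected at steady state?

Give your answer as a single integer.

Answer: 31

Derivation:
Step 0 (initial): 2 infected
Step 1: +5 new -> 7 infected
Step 2: +6 new -> 13 infected
Step 3: +6 new -> 19 infected
Step 4: +4 new -> 23 infected
Step 5: +4 new -> 27 infected
Step 6: +3 new -> 30 infected
Step 7: +1 new -> 31 infected
Step 8: +0 new -> 31 infected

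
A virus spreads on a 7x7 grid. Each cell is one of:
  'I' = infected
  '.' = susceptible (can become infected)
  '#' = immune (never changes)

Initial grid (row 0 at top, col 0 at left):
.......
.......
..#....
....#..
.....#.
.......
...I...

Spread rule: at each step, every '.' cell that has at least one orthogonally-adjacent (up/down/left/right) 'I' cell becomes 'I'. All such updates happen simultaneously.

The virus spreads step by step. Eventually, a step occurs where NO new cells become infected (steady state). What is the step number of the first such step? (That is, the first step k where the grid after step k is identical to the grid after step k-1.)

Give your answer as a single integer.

Step 0 (initial): 1 infected
Step 1: +3 new -> 4 infected
Step 2: +5 new -> 9 infected
Step 3: +7 new -> 16 infected
Step 4: +5 new -> 21 infected
Step 5: +5 new -> 26 infected
Step 6: +7 new -> 33 infected
Step 7: +7 new -> 40 infected
Step 8: +4 new -> 44 infected
Step 9: +2 new -> 46 infected
Step 10: +0 new -> 46 infected

Answer: 10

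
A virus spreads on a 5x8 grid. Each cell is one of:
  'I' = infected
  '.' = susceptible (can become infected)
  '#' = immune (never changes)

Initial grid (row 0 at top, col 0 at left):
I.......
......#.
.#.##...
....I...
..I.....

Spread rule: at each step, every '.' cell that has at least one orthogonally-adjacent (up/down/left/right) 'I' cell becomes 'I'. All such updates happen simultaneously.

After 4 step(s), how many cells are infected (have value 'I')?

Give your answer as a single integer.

Answer: 33

Derivation:
Step 0 (initial): 3 infected
Step 1: +8 new -> 11 infected
Step 2: +9 new -> 20 infected
Step 3: +7 new -> 27 infected
Step 4: +6 new -> 33 infected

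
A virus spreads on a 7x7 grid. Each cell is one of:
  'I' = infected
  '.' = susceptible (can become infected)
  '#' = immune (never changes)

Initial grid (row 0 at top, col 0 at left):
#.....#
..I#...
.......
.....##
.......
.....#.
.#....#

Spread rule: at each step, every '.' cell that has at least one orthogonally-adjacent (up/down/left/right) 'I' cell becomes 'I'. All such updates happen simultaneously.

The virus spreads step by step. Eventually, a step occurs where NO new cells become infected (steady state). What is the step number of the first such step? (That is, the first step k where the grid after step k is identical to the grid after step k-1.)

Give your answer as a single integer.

Answer: 9

Derivation:
Step 0 (initial): 1 infected
Step 1: +3 new -> 4 infected
Step 2: +6 new -> 10 infected
Step 3: +6 new -> 16 infected
Step 4: +8 new -> 24 infected
Step 5: +7 new -> 31 infected
Step 6: +5 new -> 36 infected
Step 7: +3 new -> 39 infected
Step 8: +2 new -> 41 infected
Step 9: +0 new -> 41 infected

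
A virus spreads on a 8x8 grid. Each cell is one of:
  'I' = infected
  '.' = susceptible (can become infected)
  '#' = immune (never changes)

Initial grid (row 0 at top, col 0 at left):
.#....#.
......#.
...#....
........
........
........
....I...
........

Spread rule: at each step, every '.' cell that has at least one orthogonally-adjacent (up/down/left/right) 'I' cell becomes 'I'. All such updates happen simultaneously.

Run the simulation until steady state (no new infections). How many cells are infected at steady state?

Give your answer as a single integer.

Step 0 (initial): 1 infected
Step 1: +4 new -> 5 infected
Step 2: +7 new -> 12 infected
Step 3: +9 new -> 21 infected
Step 4: +10 new -> 31 infected
Step 5: +8 new -> 39 infected
Step 6: +8 new -> 47 infected
Step 7: +6 new -> 53 infected
Step 8: +4 new -> 57 infected
Step 9: +2 new -> 59 infected
Step 10: +1 new -> 60 infected
Step 11: +0 new -> 60 infected

Answer: 60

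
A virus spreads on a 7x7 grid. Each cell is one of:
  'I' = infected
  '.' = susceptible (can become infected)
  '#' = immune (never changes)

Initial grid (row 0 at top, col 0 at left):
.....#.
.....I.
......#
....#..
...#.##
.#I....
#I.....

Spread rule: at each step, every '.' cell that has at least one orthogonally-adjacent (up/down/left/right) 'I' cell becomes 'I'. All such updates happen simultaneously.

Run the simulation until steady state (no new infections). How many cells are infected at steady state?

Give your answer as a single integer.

Step 0 (initial): 3 infected
Step 1: +6 new -> 9 infected
Step 2: +9 new -> 18 infected
Step 3: +11 new -> 29 infected
Step 4: +7 new -> 36 infected
Step 5: +4 new -> 40 infected
Step 6: +1 new -> 41 infected
Step 7: +0 new -> 41 infected

Answer: 41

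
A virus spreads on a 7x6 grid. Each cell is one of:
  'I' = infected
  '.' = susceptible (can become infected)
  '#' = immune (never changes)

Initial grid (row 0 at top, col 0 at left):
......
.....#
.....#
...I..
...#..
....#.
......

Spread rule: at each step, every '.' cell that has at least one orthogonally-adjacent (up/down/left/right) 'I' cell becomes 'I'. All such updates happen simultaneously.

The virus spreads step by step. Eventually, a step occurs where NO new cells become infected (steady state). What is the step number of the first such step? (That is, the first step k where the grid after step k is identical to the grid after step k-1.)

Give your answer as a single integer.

Step 0 (initial): 1 infected
Step 1: +3 new -> 4 infected
Step 2: +7 new -> 11 infected
Step 3: +8 new -> 19 infected
Step 4: +9 new -> 28 infected
Step 5: +7 new -> 35 infected
Step 6: +3 new -> 38 infected
Step 7: +0 new -> 38 infected

Answer: 7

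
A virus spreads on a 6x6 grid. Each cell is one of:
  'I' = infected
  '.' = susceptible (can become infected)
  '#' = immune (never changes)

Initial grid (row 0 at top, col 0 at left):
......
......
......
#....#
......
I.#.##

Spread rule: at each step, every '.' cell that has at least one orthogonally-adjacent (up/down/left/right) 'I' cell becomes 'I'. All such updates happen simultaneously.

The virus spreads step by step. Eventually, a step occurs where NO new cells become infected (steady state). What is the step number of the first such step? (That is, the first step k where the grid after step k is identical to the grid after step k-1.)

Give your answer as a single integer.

Step 0 (initial): 1 infected
Step 1: +2 new -> 3 infected
Step 2: +1 new -> 4 infected
Step 3: +2 new -> 6 infected
Step 4: +3 new -> 9 infected
Step 5: +6 new -> 15 infected
Step 6: +6 new -> 21 infected
Step 7: +4 new -> 25 infected
Step 8: +3 new -> 28 infected
Step 9: +2 new -> 30 infected
Step 10: +1 new -> 31 infected
Step 11: +0 new -> 31 infected

Answer: 11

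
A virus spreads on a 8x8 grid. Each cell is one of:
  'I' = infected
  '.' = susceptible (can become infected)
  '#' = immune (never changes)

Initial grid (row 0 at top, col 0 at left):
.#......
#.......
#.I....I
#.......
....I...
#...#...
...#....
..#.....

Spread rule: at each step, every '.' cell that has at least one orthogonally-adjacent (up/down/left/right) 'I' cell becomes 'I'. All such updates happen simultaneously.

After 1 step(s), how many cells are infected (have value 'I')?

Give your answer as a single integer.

Answer: 13

Derivation:
Step 0 (initial): 3 infected
Step 1: +10 new -> 13 infected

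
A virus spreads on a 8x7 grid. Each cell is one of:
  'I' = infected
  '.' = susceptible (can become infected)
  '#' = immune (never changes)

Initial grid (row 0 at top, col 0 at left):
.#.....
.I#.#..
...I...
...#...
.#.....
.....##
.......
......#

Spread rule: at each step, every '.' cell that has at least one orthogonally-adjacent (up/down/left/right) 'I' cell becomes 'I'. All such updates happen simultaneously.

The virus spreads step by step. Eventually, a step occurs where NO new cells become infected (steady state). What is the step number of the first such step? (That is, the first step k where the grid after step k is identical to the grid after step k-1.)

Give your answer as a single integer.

Answer: 8

Derivation:
Step 0 (initial): 2 infected
Step 1: +5 new -> 7 infected
Step 2: +7 new -> 14 infected
Step 3: +8 new -> 22 infected
Step 4: +8 new -> 30 infected
Step 5: +7 new -> 37 infected
Step 6: +6 new -> 43 infected
Step 7: +5 new -> 48 infected
Step 8: +0 new -> 48 infected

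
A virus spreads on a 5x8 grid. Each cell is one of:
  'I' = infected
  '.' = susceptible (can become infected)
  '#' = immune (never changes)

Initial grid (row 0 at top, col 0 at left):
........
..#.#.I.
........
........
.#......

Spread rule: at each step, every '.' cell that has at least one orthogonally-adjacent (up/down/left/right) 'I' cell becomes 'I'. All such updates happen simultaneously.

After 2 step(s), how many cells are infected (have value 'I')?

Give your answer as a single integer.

Answer: 10

Derivation:
Step 0 (initial): 1 infected
Step 1: +4 new -> 5 infected
Step 2: +5 new -> 10 infected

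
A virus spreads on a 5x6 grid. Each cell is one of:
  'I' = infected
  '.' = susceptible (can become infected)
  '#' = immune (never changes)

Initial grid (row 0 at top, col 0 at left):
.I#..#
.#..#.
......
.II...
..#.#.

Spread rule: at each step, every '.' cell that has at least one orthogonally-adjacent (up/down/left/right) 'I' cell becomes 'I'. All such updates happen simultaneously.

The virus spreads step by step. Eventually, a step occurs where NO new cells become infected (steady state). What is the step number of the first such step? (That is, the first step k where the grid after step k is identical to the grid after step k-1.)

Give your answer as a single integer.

Answer: 6

Derivation:
Step 0 (initial): 3 infected
Step 1: +6 new -> 9 infected
Step 2: +7 new -> 16 infected
Step 3: +3 new -> 19 infected
Step 4: +3 new -> 22 infected
Step 5: +2 new -> 24 infected
Step 6: +0 new -> 24 infected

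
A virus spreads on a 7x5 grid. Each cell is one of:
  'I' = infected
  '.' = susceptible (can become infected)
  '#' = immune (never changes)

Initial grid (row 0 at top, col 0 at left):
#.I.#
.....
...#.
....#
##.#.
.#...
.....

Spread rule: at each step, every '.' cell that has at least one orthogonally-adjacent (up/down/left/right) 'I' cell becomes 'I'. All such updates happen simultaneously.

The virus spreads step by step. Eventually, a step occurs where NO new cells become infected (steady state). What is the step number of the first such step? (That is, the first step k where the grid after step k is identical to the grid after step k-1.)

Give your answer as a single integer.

Step 0 (initial): 1 infected
Step 1: +3 new -> 4 infected
Step 2: +3 new -> 7 infected
Step 3: +4 new -> 11 infected
Step 4: +5 new -> 16 infected
Step 5: +2 new -> 18 infected
Step 6: +2 new -> 20 infected
Step 7: +3 new -> 23 infected
Step 8: +3 new -> 26 infected
Step 9: +1 new -> 27 infected
Step 10: +0 new -> 27 infected

Answer: 10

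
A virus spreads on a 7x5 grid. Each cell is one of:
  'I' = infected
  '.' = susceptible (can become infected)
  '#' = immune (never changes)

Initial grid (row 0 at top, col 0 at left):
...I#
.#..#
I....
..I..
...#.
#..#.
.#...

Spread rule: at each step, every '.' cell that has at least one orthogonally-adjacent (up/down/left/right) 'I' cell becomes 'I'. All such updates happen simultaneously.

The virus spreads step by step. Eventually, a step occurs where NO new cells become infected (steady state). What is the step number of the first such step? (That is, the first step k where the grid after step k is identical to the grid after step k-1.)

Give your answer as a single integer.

Answer: 6

Derivation:
Step 0 (initial): 3 infected
Step 1: +9 new -> 12 infected
Step 2: +8 new -> 20 infected
Step 3: +4 new -> 24 infected
Step 4: +2 new -> 26 infected
Step 5: +1 new -> 27 infected
Step 6: +0 new -> 27 infected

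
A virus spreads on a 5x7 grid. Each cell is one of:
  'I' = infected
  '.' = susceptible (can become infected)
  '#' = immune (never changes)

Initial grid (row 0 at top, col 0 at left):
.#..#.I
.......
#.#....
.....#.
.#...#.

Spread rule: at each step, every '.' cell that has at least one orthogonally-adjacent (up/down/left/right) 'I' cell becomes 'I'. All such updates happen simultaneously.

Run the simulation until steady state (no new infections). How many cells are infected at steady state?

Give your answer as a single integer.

Step 0 (initial): 1 infected
Step 1: +2 new -> 3 infected
Step 2: +2 new -> 5 infected
Step 3: +3 new -> 8 infected
Step 4: +3 new -> 11 infected
Step 5: +4 new -> 15 infected
Step 6: +4 new -> 19 infected
Step 7: +4 new -> 23 infected
Step 8: +3 new -> 26 infected
Step 9: +1 new -> 27 infected
Step 10: +1 new -> 28 infected
Step 11: +0 new -> 28 infected

Answer: 28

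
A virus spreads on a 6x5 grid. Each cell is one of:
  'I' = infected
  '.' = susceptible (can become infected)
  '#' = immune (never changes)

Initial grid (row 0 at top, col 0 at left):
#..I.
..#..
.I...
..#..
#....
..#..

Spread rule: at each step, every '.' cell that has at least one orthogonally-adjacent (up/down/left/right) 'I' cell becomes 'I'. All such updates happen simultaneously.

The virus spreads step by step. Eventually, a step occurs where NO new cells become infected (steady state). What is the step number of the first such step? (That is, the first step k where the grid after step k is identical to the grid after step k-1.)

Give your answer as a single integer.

Answer: 7

Derivation:
Step 0 (initial): 2 infected
Step 1: +7 new -> 9 infected
Step 2: +6 new -> 15 infected
Step 3: +4 new -> 19 infected
Step 4: +3 new -> 22 infected
Step 5: +2 new -> 24 infected
Step 6: +1 new -> 25 infected
Step 7: +0 new -> 25 infected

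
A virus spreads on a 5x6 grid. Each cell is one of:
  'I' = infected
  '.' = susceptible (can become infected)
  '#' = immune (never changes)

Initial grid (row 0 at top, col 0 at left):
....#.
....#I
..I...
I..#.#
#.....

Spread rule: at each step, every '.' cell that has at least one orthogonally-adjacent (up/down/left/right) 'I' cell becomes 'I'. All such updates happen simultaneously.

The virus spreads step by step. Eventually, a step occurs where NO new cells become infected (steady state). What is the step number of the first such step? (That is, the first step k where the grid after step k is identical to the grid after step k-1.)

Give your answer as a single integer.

Answer: 6

Derivation:
Step 0 (initial): 3 infected
Step 1: +8 new -> 11 infected
Step 2: +7 new -> 18 infected
Step 3: +5 new -> 23 infected
Step 4: +1 new -> 24 infected
Step 5: +1 new -> 25 infected
Step 6: +0 new -> 25 infected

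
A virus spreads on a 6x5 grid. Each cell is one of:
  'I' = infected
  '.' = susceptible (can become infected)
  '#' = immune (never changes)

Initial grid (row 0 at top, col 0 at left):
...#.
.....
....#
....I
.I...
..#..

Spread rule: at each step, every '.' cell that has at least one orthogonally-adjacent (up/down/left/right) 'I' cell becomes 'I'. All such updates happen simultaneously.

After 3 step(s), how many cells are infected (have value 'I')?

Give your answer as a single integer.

Answer: 20

Derivation:
Step 0 (initial): 2 infected
Step 1: +6 new -> 8 infected
Step 2: +7 new -> 15 infected
Step 3: +5 new -> 20 infected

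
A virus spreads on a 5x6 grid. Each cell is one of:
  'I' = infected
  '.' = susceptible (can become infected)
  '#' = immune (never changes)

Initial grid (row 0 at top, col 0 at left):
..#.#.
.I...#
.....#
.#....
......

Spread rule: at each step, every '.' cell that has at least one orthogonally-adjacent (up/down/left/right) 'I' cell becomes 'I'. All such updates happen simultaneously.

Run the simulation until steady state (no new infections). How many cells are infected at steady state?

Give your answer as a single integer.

Answer: 24

Derivation:
Step 0 (initial): 1 infected
Step 1: +4 new -> 5 infected
Step 2: +4 new -> 9 infected
Step 3: +5 new -> 14 infected
Step 4: +4 new -> 18 infected
Step 5: +3 new -> 21 infected
Step 6: +2 new -> 23 infected
Step 7: +1 new -> 24 infected
Step 8: +0 new -> 24 infected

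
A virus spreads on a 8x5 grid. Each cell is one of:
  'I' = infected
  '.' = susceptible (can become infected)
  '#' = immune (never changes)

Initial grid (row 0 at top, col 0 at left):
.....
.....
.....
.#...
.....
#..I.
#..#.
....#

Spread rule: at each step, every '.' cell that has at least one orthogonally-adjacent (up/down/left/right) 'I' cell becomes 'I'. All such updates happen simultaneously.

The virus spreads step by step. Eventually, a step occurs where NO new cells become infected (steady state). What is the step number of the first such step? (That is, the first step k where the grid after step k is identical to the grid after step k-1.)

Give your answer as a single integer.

Step 0 (initial): 1 infected
Step 1: +3 new -> 4 infected
Step 2: +6 new -> 10 infected
Step 3: +6 new -> 16 infected
Step 4: +6 new -> 22 infected
Step 5: +6 new -> 28 infected
Step 6: +4 new -> 32 infected
Step 7: +2 new -> 34 infected
Step 8: +1 new -> 35 infected
Step 9: +0 new -> 35 infected

Answer: 9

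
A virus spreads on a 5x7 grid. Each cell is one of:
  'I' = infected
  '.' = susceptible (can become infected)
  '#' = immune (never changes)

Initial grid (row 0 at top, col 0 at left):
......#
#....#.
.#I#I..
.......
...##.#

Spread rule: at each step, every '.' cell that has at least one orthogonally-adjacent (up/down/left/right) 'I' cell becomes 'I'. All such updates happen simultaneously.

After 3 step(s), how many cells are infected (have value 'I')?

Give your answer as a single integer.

Answer: 24

Derivation:
Step 0 (initial): 2 infected
Step 1: +5 new -> 7 infected
Step 2: +9 new -> 16 infected
Step 3: +8 new -> 24 infected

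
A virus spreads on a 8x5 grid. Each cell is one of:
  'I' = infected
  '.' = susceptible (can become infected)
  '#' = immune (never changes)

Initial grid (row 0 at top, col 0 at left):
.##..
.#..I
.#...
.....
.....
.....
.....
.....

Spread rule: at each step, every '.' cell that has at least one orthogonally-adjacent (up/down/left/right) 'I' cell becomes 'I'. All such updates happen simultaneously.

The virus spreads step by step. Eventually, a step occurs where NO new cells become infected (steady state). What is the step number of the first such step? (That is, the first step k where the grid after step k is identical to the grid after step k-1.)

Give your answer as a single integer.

Answer: 11

Derivation:
Step 0 (initial): 1 infected
Step 1: +3 new -> 4 infected
Step 2: +4 new -> 8 infected
Step 3: +3 new -> 11 infected
Step 4: +3 new -> 14 infected
Step 5: +4 new -> 18 infected
Step 6: +5 new -> 23 infected
Step 7: +5 new -> 28 infected
Step 8: +4 new -> 32 infected
Step 9: +3 new -> 35 infected
Step 10: +1 new -> 36 infected
Step 11: +0 new -> 36 infected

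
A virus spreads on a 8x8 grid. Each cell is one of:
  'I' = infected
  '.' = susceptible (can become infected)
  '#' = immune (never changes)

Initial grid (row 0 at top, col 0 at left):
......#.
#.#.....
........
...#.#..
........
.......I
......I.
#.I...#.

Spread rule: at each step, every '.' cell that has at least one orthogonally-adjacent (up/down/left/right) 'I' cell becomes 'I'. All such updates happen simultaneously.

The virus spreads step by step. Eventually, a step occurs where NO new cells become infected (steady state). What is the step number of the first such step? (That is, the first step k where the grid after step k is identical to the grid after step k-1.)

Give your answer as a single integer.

Answer: 10

Derivation:
Step 0 (initial): 3 infected
Step 1: +7 new -> 10 infected
Step 2: +10 new -> 20 infected
Step 3: +8 new -> 28 infected
Step 4: +7 new -> 35 infected
Step 5: +7 new -> 42 infected
Step 6: +5 new -> 47 infected
Step 7: +5 new -> 52 infected
Step 8: +3 new -> 55 infected
Step 9: +2 new -> 57 infected
Step 10: +0 new -> 57 infected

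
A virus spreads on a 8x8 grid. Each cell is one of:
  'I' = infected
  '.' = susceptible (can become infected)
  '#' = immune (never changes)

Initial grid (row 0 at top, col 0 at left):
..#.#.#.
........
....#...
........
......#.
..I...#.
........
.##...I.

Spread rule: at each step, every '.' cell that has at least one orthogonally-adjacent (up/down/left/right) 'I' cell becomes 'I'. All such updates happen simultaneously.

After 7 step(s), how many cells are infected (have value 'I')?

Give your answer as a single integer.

Answer: 53

Derivation:
Step 0 (initial): 2 infected
Step 1: +7 new -> 9 infected
Step 2: +10 new -> 19 infected
Step 3: +10 new -> 29 infected
Step 4: +8 new -> 37 infected
Step 5: +5 new -> 42 infected
Step 6: +7 new -> 49 infected
Step 7: +4 new -> 53 infected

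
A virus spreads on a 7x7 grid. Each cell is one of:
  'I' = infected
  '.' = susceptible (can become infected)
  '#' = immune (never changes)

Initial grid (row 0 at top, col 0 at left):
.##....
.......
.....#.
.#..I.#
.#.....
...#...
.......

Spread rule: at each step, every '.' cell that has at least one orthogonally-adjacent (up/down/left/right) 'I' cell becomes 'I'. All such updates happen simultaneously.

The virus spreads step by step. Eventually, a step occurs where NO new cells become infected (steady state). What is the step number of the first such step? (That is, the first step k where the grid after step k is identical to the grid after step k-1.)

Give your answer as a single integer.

Answer: 8

Derivation:
Step 0 (initial): 1 infected
Step 1: +4 new -> 5 infected
Step 2: +6 new -> 11 infected
Step 3: +8 new -> 19 infected
Step 4: +9 new -> 28 infected
Step 5: +7 new -> 35 infected
Step 6: +4 new -> 39 infected
Step 7: +3 new -> 42 infected
Step 8: +0 new -> 42 infected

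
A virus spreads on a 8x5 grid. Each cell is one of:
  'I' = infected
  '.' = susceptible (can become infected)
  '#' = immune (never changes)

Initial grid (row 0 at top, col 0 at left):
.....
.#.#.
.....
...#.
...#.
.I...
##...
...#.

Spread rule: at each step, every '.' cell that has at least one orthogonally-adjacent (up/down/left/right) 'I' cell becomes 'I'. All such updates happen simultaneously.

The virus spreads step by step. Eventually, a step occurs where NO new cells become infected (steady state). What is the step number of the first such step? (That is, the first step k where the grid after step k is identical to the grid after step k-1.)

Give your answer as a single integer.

Answer: 9

Derivation:
Step 0 (initial): 1 infected
Step 1: +3 new -> 4 infected
Step 2: +5 new -> 9 infected
Step 3: +6 new -> 15 infected
Step 4: +5 new -> 20 infected
Step 5: +6 new -> 26 infected
Step 6: +3 new -> 29 infected
Step 7: +3 new -> 32 infected
Step 8: +1 new -> 33 infected
Step 9: +0 new -> 33 infected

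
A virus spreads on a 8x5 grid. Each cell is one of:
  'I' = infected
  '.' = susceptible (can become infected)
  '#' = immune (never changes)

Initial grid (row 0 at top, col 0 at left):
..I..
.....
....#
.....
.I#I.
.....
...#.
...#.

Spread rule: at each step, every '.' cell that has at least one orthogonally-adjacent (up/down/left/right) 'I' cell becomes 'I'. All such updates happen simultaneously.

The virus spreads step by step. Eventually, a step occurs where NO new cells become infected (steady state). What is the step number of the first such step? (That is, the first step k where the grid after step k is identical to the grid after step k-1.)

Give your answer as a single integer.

Answer: 5

Derivation:
Step 0 (initial): 3 infected
Step 1: +9 new -> 12 infected
Step 2: +14 new -> 26 infected
Step 3: +7 new -> 33 infected
Step 4: +3 new -> 36 infected
Step 5: +0 new -> 36 infected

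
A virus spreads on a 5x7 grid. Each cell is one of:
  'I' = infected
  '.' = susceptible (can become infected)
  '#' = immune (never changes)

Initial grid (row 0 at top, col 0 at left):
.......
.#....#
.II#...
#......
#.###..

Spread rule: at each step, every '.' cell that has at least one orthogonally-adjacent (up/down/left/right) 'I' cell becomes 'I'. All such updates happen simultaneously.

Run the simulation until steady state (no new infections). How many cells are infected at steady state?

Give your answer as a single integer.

Answer: 27

Derivation:
Step 0 (initial): 2 infected
Step 1: +4 new -> 6 infected
Step 2: +5 new -> 11 infected
Step 3: +5 new -> 16 infected
Step 4: +4 new -> 20 infected
Step 5: +4 new -> 24 infected
Step 6: +3 new -> 27 infected
Step 7: +0 new -> 27 infected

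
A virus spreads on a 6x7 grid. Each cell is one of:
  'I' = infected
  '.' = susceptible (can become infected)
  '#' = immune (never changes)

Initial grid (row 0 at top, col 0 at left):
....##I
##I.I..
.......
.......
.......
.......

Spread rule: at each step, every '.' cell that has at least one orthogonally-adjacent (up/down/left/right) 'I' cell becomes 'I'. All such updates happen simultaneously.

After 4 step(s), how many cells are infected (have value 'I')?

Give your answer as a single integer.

Step 0 (initial): 3 infected
Step 1: +6 new -> 9 infected
Step 2: +8 new -> 17 infected
Step 3: +8 new -> 25 infected
Step 4: +7 new -> 32 infected

Answer: 32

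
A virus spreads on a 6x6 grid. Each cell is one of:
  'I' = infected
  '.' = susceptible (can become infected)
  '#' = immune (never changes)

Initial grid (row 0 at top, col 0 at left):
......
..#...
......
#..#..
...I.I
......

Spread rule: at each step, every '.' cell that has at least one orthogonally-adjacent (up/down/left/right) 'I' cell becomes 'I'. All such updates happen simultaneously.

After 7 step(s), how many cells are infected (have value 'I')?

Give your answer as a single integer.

Answer: 33

Derivation:
Step 0 (initial): 2 infected
Step 1: +5 new -> 7 infected
Step 2: +6 new -> 13 infected
Step 3: +6 new -> 19 infected
Step 4: +5 new -> 24 infected
Step 5: +4 new -> 28 infected
Step 6: +3 new -> 31 infected
Step 7: +2 new -> 33 infected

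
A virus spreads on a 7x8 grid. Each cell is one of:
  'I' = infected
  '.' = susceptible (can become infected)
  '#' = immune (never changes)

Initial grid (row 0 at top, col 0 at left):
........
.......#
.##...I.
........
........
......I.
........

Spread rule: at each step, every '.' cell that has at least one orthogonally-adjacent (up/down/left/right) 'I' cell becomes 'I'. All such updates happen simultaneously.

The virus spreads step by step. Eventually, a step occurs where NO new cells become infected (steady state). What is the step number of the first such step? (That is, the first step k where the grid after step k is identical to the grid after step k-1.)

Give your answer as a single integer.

Answer: 9

Derivation:
Step 0 (initial): 2 infected
Step 1: +8 new -> 10 infected
Step 2: +10 new -> 20 infected
Step 3: +8 new -> 28 infected
Step 4: +6 new -> 34 infected
Step 5: +6 new -> 40 infected
Step 6: +6 new -> 46 infected
Step 7: +5 new -> 51 infected
Step 8: +2 new -> 53 infected
Step 9: +0 new -> 53 infected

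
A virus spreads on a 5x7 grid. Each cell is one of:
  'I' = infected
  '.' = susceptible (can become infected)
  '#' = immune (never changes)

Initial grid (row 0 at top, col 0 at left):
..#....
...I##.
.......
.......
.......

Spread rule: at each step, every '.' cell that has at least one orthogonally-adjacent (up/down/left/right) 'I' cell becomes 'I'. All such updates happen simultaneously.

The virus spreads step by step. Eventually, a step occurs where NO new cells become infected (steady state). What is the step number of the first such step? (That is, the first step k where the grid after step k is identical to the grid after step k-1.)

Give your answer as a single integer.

Answer: 7

Derivation:
Step 0 (initial): 1 infected
Step 1: +3 new -> 4 infected
Step 2: +5 new -> 9 infected
Step 3: +8 new -> 17 infected
Step 4: +8 new -> 25 infected
Step 5: +5 new -> 30 infected
Step 6: +2 new -> 32 infected
Step 7: +0 new -> 32 infected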